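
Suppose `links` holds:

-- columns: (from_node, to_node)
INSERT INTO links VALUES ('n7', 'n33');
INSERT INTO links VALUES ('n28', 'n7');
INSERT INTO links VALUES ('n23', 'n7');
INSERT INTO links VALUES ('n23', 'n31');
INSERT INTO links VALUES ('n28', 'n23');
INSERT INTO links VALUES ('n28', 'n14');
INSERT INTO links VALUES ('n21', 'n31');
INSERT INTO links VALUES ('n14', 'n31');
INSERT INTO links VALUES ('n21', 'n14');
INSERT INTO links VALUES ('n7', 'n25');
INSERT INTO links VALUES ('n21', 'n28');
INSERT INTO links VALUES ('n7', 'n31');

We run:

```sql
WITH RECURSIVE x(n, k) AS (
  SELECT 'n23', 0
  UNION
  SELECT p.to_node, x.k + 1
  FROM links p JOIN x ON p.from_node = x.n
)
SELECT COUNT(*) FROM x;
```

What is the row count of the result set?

6

Base: (n23, k=0).
Iteration 1: edges from {n23} -> (n31, k=1), (n7, k=1).
Iteration 2: edges from {n31,n7} -> (n25, k=2), (n31, k=2), (n33, k=2).
Iteration 3: no outgoing edges from {n25,n31,n33}; recursion stops.
Total rows emitted: 6.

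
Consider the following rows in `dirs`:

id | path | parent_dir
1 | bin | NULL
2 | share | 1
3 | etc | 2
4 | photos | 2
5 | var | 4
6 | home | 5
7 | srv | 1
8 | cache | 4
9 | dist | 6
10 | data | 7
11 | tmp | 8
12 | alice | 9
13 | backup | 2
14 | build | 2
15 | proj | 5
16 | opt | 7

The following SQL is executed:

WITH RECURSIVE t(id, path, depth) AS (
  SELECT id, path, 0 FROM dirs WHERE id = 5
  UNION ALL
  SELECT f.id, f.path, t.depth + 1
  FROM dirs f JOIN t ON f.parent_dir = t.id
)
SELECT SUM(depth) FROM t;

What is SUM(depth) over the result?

Base: id=5 (var) at depth 0.
Iteration 1: rows with parent_dir in {5} -> home (id 6, depth 1), proj (id 15, depth 1).
Iteration 2: rows with parent_dir in {6,15} -> dist (id 9, depth 2).
Iteration 3: rows with parent_dir in {9} -> alice (id 12, depth 3).
Iteration 4: no rows with parent_dir in {12}; recursion stops.
SUM(depth) = 0 + 1 + 1 + 2 + 3 = 7.

7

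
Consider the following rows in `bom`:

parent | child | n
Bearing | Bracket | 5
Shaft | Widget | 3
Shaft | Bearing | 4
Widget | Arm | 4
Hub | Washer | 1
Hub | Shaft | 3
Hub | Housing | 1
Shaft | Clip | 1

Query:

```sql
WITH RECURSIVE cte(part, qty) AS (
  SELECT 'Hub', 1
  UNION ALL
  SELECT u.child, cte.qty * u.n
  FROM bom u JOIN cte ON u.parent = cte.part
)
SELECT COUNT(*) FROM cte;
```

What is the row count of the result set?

9

Base: (Hub, qty=1).
Iteration 1: components of {Hub} -> Housing = 1*1 = 1, Shaft = 1*3 = 3, Washer = 1*1 = 1.
Iteration 2: components of {Housing,Shaft,Washer} -> Bearing = 3*4 = 12, Clip = 3*1 = 3, Widget = 3*3 = 9.
Iteration 3: components of {Bearing,Clip,Widget} -> Arm = 9*4 = 36, Bracket = 12*5 = 60.
Iteration 4: no further components; recursion stops.
Total rows emitted: 9.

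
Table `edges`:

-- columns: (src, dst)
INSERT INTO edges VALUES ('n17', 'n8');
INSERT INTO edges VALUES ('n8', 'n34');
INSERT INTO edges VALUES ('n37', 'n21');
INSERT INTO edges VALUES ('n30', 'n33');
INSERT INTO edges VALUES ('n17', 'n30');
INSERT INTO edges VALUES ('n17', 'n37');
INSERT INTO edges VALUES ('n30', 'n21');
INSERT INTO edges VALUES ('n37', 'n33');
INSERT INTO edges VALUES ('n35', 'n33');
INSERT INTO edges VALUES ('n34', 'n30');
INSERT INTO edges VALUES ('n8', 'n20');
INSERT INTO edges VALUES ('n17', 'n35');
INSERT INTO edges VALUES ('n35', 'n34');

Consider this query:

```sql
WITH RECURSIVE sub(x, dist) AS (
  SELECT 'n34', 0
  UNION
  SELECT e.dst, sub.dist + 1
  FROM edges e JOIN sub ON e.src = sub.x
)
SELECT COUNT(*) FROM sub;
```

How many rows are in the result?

Base: (n34, dist=0).
Iteration 1: edges from {n34} -> (n30, dist=1).
Iteration 2: edges from {n30} -> (n21, dist=2), (n33, dist=2).
Iteration 3: no outgoing edges from {n21,n33}; recursion stops.
Total rows emitted: 4.

4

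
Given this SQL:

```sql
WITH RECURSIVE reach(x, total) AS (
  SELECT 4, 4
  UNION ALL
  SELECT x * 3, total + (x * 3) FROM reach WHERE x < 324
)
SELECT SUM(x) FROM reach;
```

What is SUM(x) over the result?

484

Base: x=4, total=4.
Iteration 1: 4 < 324 holds -> x = 4 * 3 = 12, total = 4 + 12 = 16.
Iteration 2: 12 < 324 holds -> x = 12 * 3 = 36, total = 16 + 36 = 52.
Iteration 3: 36 < 324 holds -> x = 36 * 3 = 108, total = 52 + 108 = 160.
Iteration 4: 108 < 324 holds -> x = 108 * 3 = 324, total = 160 + 324 = 484.
Iteration 5: 324 < 324 fails; recursion stops.
SUM(x) = 4 + 12 + 36 + 108 + 324 = 484.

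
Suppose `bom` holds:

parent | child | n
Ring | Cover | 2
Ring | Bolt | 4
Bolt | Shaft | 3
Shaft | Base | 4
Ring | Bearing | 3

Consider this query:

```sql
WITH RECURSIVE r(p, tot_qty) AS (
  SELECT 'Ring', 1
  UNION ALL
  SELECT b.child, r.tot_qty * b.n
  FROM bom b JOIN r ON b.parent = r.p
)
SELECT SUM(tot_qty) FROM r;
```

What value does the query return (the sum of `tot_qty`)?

70

Base: (Ring, tot_qty=1).
Iteration 1: components of {Ring} -> Bearing = 1*3 = 3, Bolt = 1*4 = 4, Cover = 1*2 = 2.
Iteration 2: components of {Bearing,Bolt,Cover} -> Shaft = 4*3 = 12.
Iteration 3: components of {Shaft} -> Base = 12*4 = 48.
Iteration 4: no further components; recursion stops.
SUM(tot_qty) = 1 + 2 + 4 + 3 + 12 + 48 = 70.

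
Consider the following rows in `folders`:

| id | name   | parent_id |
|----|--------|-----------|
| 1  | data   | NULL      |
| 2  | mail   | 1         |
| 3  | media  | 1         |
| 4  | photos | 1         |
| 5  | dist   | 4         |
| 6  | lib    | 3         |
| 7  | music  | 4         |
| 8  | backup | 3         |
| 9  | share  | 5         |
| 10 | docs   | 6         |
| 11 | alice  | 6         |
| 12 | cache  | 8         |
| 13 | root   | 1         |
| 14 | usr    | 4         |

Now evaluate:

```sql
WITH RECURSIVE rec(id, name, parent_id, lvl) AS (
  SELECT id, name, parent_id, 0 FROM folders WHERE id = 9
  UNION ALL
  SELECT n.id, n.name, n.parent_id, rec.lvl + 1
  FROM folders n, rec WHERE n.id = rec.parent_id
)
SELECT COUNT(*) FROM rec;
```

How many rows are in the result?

4

Base: id=9 (share), parent_id=5, lvl 0.
Iteration 1: join on id=5 -> dist (id 5, parent_id=4, lvl 1).
Iteration 2: join on id=4 -> photos (id 4, parent_id=1, lvl 2).
Iteration 3: join on id=1 -> data (id 1, parent_id=NULL, lvl 3).
Iteration 4: parent_id is NULL; no match; recursion stops.
Total rows emitted: 4.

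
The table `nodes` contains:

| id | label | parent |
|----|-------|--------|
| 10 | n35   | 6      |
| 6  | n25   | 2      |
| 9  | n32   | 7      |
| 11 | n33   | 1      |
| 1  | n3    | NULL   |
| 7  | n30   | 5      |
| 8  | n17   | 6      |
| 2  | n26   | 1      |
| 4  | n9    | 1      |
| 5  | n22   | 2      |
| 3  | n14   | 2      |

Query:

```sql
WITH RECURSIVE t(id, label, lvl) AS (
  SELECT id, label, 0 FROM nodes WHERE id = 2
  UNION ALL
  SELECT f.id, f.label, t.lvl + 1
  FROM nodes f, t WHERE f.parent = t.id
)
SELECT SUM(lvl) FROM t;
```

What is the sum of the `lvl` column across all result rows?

12

Base: id=2 (n26) at lvl 0.
Iteration 1: rows with parent in {2} -> n14 (id 3, lvl 1), n22 (id 5, lvl 1), n25 (id 6, lvl 1).
Iteration 2: rows with parent in {3,5,6} -> n30 (id 7, lvl 2), n17 (id 8, lvl 2), n35 (id 10, lvl 2).
Iteration 3: rows with parent in {7,8,10} -> n32 (id 9, lvl 3).
Iteration 4: no rows with parent in {9}; recursion stops.
SUM(lvl) = 0 + 1 + 1 + 1 + 2 + 2 + 2 + 3 = 12.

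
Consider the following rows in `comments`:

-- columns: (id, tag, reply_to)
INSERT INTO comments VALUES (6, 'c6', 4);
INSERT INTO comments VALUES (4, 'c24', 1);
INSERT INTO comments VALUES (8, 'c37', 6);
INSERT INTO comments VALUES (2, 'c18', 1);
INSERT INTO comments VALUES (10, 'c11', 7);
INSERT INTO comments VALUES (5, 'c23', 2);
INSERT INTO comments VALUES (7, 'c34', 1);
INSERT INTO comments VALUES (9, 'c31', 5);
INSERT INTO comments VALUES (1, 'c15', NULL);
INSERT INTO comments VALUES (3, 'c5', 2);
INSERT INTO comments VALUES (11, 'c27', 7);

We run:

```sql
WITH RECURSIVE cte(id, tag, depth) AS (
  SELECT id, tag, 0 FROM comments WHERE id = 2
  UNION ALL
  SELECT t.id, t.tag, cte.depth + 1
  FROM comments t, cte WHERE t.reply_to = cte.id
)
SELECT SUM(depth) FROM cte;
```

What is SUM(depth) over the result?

Base: id=2 (c18) at depth 0.
Iteration 1: rows with reply_to in {2} -> c5 (id 3, depth 1), c23 (id 5, depth 1).
Iteration 2: rows with reply_to in {3,5} -> c31 (id 9, depth 2).
Iteration 3: no rows with reply_to in {9}; recursion stops.
SUM(depth) = 0 + 1 + 1 + 2 = 4.

4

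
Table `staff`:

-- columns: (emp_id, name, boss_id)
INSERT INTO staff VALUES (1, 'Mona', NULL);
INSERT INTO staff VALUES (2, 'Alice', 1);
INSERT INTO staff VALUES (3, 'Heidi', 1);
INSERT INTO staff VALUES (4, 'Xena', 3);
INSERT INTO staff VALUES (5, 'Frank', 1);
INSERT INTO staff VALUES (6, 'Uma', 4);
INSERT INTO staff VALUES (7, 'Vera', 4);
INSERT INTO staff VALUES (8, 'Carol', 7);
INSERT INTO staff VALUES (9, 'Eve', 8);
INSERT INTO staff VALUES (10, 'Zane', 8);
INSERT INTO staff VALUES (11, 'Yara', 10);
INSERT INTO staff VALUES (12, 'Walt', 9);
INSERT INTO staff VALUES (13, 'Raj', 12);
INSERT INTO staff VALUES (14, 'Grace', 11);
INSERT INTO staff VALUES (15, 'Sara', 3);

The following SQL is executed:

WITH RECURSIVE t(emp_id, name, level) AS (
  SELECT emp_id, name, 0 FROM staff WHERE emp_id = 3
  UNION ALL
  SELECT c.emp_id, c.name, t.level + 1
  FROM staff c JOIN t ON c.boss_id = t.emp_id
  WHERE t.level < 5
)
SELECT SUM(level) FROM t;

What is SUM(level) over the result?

27

Base: emp_id=3 (Heidi) at level 0.
Iteration 1: rows with boss_id in {3} -> Xena (id 4, level 1), Sara (id 15, level 1).
Iteration 2: rows with boss_id in {4,15} -> Uma (id 6, level 2), Vera (id 7, level 2).
Iteration 3: rows with boss_id in {6,7} -> Carol (id 8, level 3).
Iteration 4: rows with boss_id in {8} -> Eve (id 9, level 4), Zane (id 10, level 4).
Iteration 5: rows with boss_id in {9,10} -> Yara (id 11, level 5), Walt (id 12, level 5).
Iteration 6: level < 5 fails for all current rows; recursion stops.
SUM(level) = 0 + 1 + 1 + 2 + 2 + 3 + 4 + 4 + 5 + 5 = 27.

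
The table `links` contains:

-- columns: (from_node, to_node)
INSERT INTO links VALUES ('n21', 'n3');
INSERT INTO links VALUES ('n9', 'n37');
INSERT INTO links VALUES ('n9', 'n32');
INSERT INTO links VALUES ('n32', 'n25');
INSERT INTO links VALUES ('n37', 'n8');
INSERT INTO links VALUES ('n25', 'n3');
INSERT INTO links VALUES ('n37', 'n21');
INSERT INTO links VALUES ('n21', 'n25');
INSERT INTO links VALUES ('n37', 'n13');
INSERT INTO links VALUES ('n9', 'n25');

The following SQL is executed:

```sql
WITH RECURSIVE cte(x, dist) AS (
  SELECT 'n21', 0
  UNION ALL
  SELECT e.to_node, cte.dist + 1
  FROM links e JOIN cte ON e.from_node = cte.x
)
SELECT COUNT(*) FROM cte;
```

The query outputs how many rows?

4

Base: (n21, dist=0).
Iteration 1: edges from {n21} -> (n25, dist=1), (n3, dist=1).
Iteration 2: edges from {n25,n3} -> (n3, dist=2).
Iteration 3: no outgoing edges from {n3}; recursion stops.
Total rows emitted: 4.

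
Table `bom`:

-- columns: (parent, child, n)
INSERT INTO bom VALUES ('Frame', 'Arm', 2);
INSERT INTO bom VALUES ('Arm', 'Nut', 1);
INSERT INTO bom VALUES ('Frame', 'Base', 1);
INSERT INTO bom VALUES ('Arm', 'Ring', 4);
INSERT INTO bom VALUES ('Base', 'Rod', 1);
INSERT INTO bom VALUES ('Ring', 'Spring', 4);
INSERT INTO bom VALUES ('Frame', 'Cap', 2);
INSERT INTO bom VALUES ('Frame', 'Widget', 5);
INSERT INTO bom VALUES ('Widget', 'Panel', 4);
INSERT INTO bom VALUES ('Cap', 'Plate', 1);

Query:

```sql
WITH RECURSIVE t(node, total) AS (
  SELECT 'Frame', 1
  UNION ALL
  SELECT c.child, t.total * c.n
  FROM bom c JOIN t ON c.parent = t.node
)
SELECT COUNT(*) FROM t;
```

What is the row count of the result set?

Base: (Frame, total=1).
Iteration 1: components of {Frame} -> Arm = 1*2 = 2, Base = 1*1 = 1, Cap = 1*2 = 2, Widget = 1*5 = 5.
Iteration 2: components of {Arm,Base,Cap,Widget} -> Nut = 2*1 = 2, Panel = 5*4 = 20, Plate = 2*1 = 2, Ring = 2*4 = 8, Rod = 1*1 = 1.
Iteration 3: components of {Nut,Panel,Plate,Ring,Rod} -> Spring = 8*4 = 32.
Iteration 4: no further components; recursion stops.
Total rows emitted: 11.

11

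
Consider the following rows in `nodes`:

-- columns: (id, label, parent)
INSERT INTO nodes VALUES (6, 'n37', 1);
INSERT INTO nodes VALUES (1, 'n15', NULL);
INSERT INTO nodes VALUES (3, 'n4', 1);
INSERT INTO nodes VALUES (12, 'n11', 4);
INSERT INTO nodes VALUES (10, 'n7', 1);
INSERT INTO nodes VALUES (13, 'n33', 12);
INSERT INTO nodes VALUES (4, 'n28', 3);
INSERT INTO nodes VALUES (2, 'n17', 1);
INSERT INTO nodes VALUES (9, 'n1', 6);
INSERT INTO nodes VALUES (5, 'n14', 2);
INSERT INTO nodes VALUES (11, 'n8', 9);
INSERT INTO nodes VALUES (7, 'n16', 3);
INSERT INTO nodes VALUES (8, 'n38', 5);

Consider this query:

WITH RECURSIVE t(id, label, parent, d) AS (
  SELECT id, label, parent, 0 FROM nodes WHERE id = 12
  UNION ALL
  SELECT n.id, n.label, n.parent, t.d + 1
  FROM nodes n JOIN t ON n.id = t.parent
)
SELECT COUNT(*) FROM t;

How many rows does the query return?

4

Base: id=12 (n11), parent=4, d 0.
Iteration 1: join on id=4 -> n28 (id 4, parent=3, d 1).
Iteration 2: join on id=3 -> n4 (id 3, parent=1, d 2).
Iteration 3: join on id=1 -> n15 (id 1, parent=NULL, d 3).
Iteration 4: parent is NULL; no match; recursion stops.
Total rows emitted: 4.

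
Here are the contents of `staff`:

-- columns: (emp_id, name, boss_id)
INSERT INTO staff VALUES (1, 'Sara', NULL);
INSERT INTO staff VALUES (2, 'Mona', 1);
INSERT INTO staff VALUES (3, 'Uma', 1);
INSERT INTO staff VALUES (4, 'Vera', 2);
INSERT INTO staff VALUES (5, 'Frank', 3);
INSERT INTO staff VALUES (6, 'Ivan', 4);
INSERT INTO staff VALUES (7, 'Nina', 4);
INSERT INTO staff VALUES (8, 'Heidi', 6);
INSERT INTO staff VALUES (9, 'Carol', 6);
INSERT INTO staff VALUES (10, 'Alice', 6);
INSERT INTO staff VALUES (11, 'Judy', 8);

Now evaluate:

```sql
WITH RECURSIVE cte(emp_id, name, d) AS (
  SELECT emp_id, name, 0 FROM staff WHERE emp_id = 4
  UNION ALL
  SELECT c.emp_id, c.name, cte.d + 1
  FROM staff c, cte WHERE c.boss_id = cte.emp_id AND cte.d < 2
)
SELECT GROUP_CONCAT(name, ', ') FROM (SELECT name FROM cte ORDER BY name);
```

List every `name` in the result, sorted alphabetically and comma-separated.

Alice, Carol, Heidi, Ivan, Nina, Vera

Base: emp_id=4 (Vera) at d 0.
Iteration 1: rows with boss_id in {4} -> Ivan (id 6, d 1), Nina (id 7, d 1).
Iteration 2: rows with boss_id in {6,7} -> Heidi (id 8, d 2), Carol (id 9, d 2), Alice (id 10, d 2).
Iteration 3: d < 2 fails for all current rows; recursion stops.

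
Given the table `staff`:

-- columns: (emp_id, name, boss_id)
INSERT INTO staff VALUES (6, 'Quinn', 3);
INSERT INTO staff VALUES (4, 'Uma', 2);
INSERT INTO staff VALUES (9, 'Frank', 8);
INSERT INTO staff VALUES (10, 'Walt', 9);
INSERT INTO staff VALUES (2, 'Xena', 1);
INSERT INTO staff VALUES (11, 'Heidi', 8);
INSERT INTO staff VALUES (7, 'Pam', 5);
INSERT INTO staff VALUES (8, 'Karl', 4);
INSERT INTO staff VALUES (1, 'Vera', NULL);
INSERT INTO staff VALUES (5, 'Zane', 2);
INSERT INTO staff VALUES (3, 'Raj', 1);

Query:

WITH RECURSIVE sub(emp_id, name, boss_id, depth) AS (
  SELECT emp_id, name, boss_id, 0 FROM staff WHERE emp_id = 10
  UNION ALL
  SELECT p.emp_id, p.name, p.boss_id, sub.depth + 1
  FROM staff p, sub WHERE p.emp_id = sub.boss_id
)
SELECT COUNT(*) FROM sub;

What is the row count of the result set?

Base: emp_id=10 (Walt), boss_id=9, depth 0.
Iteration 1: join on emp_id=9 -> Frank (id 9, boss_id=8, depth 1).
Iteration 2: join on emp_id=8 -> Karl (id 8, boss_id=4, depth 2).
Iteration 3: join on emp_id=4 -> Uma (id 4, boss_id=2, depth 3).
Iteration 4: join on emp_id=2 -> Xena (id 2, boss_id=1, depth 4).
Iteration 5: join on emp_id=1 -> Vera (id 1, boss_id=NULL, depth 5).
Iteration 6: boss_id is NULL; no match; recursion stops.
Total rows emitted: 6.

6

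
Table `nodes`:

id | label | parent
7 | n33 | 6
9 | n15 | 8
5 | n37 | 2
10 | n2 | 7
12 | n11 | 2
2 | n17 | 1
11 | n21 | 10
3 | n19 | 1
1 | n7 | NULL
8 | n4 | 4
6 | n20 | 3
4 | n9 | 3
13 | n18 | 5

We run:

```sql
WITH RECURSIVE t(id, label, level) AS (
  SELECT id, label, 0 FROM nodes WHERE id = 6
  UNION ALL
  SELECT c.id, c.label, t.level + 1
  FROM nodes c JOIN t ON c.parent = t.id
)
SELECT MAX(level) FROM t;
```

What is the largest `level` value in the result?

Base: id=6 (n20) at level 0.
Iteration 1: rows with parent in {6} -> n33 (id 7, level 1).
Iteration 2: rows with parent in {7} -> n2 (id 10, level 2).
Iteration 3: rows with parent in {10} -> n21 (id 11, level 3).
Iteration 4: no rows with parent in {11}; recursion stops.
level values: 0, 1, 2, 3; the maximum is 3.

3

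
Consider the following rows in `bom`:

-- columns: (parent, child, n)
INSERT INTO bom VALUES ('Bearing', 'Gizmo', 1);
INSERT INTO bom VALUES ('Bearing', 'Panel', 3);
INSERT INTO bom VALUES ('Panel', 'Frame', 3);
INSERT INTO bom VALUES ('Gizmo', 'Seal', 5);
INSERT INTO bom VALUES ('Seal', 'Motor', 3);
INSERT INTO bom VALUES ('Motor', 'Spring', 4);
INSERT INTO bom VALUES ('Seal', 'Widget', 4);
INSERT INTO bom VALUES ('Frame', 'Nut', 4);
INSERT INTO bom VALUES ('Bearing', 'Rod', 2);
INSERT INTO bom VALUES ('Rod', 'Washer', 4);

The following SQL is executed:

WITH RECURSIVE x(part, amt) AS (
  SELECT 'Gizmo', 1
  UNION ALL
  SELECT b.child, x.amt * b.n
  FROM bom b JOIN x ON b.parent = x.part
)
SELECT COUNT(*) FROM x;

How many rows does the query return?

Base: (Gizmo, amt=1).
Iteration 1: components of {Gizmo} -> Seal = 1*5 = 5.
Iteration 2: components of {Seal} -> Motor = 5*3 = 15, Widget = 5*4 = 20.
Iteration 3: components of {Motor,Widget} -> Spring = 15*4 = 60.
Iteration 4: no further components; recursion stops.
Total rows emitted: 5.

5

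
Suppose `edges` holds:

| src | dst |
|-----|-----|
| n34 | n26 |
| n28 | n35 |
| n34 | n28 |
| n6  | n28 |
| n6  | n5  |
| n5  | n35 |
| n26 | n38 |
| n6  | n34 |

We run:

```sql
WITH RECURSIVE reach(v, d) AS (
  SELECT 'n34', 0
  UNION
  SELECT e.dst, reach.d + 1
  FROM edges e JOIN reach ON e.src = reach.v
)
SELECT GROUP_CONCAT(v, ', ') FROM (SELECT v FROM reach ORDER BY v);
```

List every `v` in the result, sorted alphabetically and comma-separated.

Base: (n34, d=0).
Iteration 1: edges from {n34} -> (n26, d=1), (n28, d=1).
Iteration 2: edges from {n26,n28} -> (n35, d=2), (n38, d=2).
Iteration 3: no outgoing edges from {n35,n38}; recursion stops.

n26, n28, n34, n35, n38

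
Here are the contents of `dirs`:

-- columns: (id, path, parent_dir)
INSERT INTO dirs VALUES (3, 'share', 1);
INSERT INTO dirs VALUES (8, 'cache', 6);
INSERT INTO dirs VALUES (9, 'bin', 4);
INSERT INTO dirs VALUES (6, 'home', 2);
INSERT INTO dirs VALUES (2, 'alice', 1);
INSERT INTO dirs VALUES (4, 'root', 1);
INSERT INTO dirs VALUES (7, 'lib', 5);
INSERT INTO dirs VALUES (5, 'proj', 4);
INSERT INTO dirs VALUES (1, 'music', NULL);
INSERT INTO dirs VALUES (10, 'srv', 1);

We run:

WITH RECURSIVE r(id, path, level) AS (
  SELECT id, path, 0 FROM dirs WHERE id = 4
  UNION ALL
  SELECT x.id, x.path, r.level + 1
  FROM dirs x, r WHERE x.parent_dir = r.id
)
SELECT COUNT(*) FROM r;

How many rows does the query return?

4

Base: id=4 (root) at level 0.
Iteration 1: rows with parent_dir in {4} -> proj (id 5, level 1), bin (id 9, level 1).
Iteration 2: rows with parent_dir in {5,9} -> lib (id 7, level 2).
Iteration 3: no rows with parent_dir in {7}; recursion stops.
Total rows emitted: 4.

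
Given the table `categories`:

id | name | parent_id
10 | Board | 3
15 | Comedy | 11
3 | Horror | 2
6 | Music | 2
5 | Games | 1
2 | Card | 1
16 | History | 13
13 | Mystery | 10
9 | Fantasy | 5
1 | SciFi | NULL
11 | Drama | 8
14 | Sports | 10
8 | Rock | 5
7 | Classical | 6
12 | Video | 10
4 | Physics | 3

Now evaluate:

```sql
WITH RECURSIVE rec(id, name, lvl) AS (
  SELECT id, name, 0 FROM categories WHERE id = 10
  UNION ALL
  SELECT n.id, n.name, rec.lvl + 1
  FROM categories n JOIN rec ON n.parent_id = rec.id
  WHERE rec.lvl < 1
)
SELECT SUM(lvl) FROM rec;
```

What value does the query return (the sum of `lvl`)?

Base: id=10 (Board) at lvl 0.
Iteration 1: rows with parent_id in {10} -> Video (id 12, lvl 1), Mystery (id 13, lvl 1), Sports (id 14, lvl 1).
Iteration 2: lvl < 1 fails for all current rows; recursion stops.
SUM(lvl) = 0 + 1 + 1 + 1 = 3.

3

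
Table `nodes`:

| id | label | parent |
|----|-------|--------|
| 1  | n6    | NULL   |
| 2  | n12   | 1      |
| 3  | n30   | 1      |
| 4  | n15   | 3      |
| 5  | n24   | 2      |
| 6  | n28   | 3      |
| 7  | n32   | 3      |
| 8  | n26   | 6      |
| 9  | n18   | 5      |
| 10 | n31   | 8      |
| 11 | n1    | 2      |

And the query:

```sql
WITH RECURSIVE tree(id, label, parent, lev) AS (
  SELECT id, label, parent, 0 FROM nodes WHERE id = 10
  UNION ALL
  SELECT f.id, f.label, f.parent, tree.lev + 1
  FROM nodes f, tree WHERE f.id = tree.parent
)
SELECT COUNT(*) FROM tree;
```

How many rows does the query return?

Base: id=10 (n31), parent=8, lev 0.
Iteration 1: join on id=8 -> n26 (id 8, parent=6, lev 1).
Iteration 2: join on id=6 -> n28 (id 6, parent=3, lev 2).
Iteration 3: join on id=3 -> n30 (id 3, parent=1, lev 3).
Iteration 4: join on id=1 -> n6 (id 1, parent=NULL, lev 4).
Iteration 5: parent is NULL; no match; recursion stops.
Total rows emitted: 5.

5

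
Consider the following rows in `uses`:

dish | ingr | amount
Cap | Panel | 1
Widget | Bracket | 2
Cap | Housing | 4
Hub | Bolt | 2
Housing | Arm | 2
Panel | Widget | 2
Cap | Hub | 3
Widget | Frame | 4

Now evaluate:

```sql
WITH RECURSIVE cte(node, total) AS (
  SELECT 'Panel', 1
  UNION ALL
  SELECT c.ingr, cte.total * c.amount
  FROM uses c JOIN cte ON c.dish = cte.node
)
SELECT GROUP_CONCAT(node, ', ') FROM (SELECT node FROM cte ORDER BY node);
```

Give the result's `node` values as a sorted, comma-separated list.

Base: (Panel, total=1).
Iteration 1: components of {Panel} -> Widget = 1*2 = 2.
Iteration 2: components of {Widget} -> Bracket = 2*2 = 4, Frame = 2*4 = 8.
Iteration 3: no further components; recursion stops.

Bracket, Frame, Panel, Widget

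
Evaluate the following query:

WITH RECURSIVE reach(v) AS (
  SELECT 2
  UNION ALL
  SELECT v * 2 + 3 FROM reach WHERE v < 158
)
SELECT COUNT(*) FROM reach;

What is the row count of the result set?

7

Base: v=2.
Iteration 1: 2 < 158 holds -> v = 2 * 2 + 3 = 7.
Iteration 2: 7 < 158 holds -> v = 7 * 2 + 3 = 17.
Iteration 3: 17 < 158 holds -> v = 17 * 2 + 3 = 37.
Iteration 4: 37 < 158 holds -> v = 37 * 2 + 3 = 77.
Iteration 5: 77 < 158 holds -> v = 77 * 2 + 3 = 157.
Iteration 6: 157 < 158 holds -> v = 157 * 2 + 3 = 317.
Iteration 7: 317 < 158 fails; recursion stops.
Total rows emitted: 7.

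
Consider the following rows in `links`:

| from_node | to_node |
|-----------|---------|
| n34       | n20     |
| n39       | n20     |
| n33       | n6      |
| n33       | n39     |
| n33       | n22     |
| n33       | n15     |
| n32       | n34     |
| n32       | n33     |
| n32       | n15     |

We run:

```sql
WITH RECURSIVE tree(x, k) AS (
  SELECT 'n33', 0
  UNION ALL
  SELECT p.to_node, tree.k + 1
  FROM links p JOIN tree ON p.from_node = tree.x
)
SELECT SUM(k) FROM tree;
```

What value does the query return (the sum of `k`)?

Base: (n33, k=0).
Iteration 1: edges from {n33} -> (n15, k=1), (n22, k=1), (n39, k=1), (n6, k=1).
Iteration 2: edges from {n15,n22,n39,n6} -> (n20, k=2).
Iteration 3: no outgoing edges from {n20}; recursion stops.
SUM(k) = 0 + 1 + 1 + 1 + 1 + 2 = 6.

6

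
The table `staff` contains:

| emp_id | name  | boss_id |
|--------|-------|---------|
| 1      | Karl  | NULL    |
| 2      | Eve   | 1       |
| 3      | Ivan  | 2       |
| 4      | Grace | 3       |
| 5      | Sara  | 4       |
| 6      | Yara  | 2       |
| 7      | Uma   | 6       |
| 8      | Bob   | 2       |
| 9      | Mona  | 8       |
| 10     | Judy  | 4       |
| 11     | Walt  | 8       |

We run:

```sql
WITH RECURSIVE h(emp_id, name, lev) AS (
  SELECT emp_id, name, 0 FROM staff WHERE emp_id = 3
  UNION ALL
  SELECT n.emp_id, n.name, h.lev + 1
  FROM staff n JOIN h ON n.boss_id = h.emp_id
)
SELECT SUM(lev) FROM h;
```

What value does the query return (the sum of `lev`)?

5

Base: emp_id=3 (Ivan) at lev 0.
Iteration 1: rows with boss_id in {3} -> Grace (id 4, lev 1).
Iteration 2: rows with boss_id in {4} -> Sara (id 5, lev 2), Judy (id 10, lev 2).
Iteration 3: no rows with boss_id in {5,10}; recursion stops.
SUM(lev) = 0 + 1 + 2 + 2 = 5.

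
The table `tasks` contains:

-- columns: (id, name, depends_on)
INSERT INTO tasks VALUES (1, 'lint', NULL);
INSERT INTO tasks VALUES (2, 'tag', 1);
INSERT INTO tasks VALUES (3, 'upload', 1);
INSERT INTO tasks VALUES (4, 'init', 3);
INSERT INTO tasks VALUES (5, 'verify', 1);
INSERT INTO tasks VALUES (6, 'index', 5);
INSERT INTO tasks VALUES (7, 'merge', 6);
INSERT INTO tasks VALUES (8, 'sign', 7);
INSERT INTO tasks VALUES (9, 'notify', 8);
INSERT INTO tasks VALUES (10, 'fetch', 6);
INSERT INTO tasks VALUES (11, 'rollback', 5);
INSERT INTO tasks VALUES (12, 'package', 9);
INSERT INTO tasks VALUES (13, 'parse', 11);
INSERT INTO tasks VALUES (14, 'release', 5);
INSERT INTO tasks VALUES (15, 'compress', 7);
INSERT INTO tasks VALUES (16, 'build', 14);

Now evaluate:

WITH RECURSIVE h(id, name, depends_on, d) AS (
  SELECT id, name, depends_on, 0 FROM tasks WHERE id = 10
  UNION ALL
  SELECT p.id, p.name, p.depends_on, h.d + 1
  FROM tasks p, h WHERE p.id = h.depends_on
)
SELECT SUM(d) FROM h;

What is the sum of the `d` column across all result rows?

6

Base: id=10 (fetch), depends_on=6, d 0.
Iteration 1: join on id=6 -> index (id 6, depends_on=5, d 1).
Iteration 2: join on id=5 -> verify (id 5, depends_on=1, d 2).
Iteration 3: join on id=1 -> lint (id 1, depends_on=NULL, d 3).
Iteration 4: depends_on is NULL; no match; recursion stops.
SUM(d) = 0 + 1 + 2 + 3 = 6.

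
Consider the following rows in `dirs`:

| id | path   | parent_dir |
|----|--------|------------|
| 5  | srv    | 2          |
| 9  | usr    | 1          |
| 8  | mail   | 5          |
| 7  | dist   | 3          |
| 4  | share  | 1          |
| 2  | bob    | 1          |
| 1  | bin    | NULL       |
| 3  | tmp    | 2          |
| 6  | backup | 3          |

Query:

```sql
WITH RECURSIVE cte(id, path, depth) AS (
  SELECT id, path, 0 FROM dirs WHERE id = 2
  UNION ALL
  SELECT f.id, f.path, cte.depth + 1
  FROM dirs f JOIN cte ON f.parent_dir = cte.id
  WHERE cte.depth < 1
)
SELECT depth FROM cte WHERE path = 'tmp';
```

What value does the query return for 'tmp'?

Base: id=2 (bob) at depth 0.
Iteration 1: rows with parent_dir in {2} -> tmp (id 3, depth 1), srv (id 5, depth 1).
Iteration 2: depth < 1 fails for all current rows; recursion stops.

1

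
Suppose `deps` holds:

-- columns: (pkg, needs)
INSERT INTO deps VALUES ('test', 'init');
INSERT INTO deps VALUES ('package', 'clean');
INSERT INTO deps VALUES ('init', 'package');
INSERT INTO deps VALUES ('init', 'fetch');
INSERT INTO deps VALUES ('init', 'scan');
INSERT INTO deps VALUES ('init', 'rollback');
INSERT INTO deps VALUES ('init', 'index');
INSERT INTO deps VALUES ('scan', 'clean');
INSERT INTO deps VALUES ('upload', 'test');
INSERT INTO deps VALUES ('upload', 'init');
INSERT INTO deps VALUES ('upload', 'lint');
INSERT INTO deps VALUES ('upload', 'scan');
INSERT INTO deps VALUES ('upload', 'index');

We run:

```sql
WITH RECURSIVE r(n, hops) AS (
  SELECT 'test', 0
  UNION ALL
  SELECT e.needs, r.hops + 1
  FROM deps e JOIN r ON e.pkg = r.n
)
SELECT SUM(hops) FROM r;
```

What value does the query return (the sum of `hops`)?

Base: (test, hops=0).
Iteration 1: edges from {test} -> (init, hops=1).
Iteration 2: edges from {init} -> (fetch, hops=2), (index, hops=2), (package, hops=2), (rollback, hops=2), (scan, hops=2).
Iteration 3: edges from {fetch,index,package,rollback,scan} -> (clean, hops=3) x2. [UNION ALL keeps all 2 new rows, including repeats]
Iteration 4: no outgoing edges from {clean}; recursion stops.
SUM(hops) = 0 + 1 + 2 + 2 + 2 + 2 + 2 + 3 + 3 = 17.

17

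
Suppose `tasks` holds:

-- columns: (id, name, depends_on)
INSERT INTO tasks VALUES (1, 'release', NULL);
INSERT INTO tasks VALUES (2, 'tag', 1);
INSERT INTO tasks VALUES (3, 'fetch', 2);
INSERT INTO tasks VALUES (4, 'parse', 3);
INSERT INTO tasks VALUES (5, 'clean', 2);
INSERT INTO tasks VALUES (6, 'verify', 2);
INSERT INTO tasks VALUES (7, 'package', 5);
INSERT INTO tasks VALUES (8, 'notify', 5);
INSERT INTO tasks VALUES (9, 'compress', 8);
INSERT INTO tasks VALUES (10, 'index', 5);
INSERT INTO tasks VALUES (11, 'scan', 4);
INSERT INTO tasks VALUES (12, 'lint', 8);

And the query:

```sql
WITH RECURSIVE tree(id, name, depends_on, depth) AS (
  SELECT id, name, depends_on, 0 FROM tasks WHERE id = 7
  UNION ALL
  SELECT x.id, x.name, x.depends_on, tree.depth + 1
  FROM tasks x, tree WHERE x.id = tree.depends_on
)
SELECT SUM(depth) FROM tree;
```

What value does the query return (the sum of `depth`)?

Base: id=7 (package), depends_on=5, depth 0.
Iteration 1: join on id=5 -> clean (id 5, depends_on=2, depth 1).
Iteration 2: join on id=2 -> tag (id 2, depends_on=1, depth 2).
Iteration 3: join on id=1 -> release (id 1, depends_on=NULL, depth 3).
Iteration 4: depends_on is NULL; no match; recursion stops.
SUM(depth) = 0 + 1 + 2 + 3 = 6.

6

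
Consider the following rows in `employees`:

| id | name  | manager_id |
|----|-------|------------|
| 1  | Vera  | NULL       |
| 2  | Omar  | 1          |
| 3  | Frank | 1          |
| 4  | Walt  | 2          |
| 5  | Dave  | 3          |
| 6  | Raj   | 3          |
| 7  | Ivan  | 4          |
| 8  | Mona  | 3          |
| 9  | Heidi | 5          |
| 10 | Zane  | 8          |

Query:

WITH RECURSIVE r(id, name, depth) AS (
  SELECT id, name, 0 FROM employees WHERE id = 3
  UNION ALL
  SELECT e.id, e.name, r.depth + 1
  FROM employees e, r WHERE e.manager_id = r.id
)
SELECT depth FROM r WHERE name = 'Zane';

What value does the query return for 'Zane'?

2

Base: id=3 (Frank) at depth 0.
Iteration 1: rows with manager_id in {3} -> Dave (id 5, depth 1), Raj (id 6, depth 1), Mona (id 8, depth 1).
Iteration 2: rows with manager_id in {5,6,8} -> Heidi (id 9, depth 2), Zane (id 10, depth 2).
Iteration 3: no rows with manager_id in {9,10}; recursion stops.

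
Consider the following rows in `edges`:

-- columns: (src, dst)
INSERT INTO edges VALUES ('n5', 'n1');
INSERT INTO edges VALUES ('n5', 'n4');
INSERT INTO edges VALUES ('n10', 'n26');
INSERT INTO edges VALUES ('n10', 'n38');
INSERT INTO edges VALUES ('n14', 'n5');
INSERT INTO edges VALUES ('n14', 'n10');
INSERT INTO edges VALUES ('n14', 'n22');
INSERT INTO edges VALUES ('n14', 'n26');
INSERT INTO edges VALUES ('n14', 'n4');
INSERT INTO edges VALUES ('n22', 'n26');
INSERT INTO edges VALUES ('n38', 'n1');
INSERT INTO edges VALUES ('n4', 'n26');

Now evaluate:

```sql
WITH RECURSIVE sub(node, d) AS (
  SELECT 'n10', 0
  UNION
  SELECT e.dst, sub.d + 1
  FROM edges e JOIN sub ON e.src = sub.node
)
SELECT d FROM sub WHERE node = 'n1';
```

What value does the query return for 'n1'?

Base: (n10, d=0).
Iteration 1: edges from {n10} -> (n26, d=1), (n38, d=1).
Iteration 2: edges from {n26,n38} -> (n1, d=2).
Iteration 3: no outgoing edges from {n1}; recursion stops.

2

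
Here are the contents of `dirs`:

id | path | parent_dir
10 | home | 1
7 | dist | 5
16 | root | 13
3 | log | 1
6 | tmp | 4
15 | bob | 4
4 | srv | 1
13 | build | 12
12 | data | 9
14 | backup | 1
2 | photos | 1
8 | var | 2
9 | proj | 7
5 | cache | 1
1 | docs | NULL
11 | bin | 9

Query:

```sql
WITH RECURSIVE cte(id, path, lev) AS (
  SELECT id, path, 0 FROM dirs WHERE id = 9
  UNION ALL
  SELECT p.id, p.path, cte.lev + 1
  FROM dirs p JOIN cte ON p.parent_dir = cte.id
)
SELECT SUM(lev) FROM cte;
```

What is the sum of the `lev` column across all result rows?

7

Base: id=9 (proj) at lev 0.
Iteration 1: rows with parent_dir in {9} -> bin (id 11, lev 1), data (id 12, lev 1).
Iteration 2: rows with parent_dir in {11,12} -> build (id 13, lev 2).
Iteration 3: rows with parent_dir in {13} -> root (id 16, lev 3).
Iteration 4: no rows with parent_dir in {16}; recursion stops.
SUM(lev) = 0 + 1 + 1 + 2 + 3 = 7.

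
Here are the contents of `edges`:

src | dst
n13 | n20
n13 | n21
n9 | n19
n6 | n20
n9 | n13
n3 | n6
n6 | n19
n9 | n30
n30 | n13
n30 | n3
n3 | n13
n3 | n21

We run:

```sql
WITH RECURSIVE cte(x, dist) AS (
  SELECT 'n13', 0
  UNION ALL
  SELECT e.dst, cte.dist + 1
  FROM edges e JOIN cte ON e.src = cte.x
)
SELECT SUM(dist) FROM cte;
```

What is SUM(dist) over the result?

2

Base: (n13, dist=0).
Iteration 1: edges from {n13} -> (n20, dist=1), (n21, dist=1).
Iteration 2: no outgoing edges from {n20,n21}; recursion stops.
SUM(dist) = 0 + 1 + 1 = 2.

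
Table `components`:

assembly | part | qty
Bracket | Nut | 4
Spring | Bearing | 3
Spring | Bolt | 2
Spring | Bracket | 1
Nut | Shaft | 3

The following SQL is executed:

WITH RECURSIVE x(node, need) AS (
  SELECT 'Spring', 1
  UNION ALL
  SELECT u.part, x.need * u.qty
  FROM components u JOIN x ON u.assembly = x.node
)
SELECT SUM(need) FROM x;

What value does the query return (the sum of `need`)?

23

Base: (Spring, need=1).
Iteration 1: components of {Spring} -> Bearing = 1*3 = 3, Bolt = 1*2 = 2, Bracket = 1*1 = 1.
Iteration 2: components of {Bearing,Bolt,Bracket} -> Nut = 1*4 = 4.
Iteration 3: components of {Nut} -> Shaft = 4*3 = 12.
Iteration 4: no further components; recursion stops.
SUM(need) = 1 + 2 + 3 + 1 + 4 + 12 = 23.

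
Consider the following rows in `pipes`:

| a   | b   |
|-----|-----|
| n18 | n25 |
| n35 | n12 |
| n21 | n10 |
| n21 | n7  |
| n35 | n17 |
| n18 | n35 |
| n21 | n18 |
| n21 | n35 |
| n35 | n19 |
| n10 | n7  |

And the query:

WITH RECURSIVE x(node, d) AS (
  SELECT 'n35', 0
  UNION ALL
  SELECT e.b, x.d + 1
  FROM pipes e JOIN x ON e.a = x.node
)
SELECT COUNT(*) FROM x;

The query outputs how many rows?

Base: (n35, d=0).
Iteration 1: edges from {n35} -> (n12, d=1), (n17, d=1), (n19, d=1).
Iteration 2: no outgoing edges from {n12,n17,n19}; recursion stops.
Total rows emitted: 4.

4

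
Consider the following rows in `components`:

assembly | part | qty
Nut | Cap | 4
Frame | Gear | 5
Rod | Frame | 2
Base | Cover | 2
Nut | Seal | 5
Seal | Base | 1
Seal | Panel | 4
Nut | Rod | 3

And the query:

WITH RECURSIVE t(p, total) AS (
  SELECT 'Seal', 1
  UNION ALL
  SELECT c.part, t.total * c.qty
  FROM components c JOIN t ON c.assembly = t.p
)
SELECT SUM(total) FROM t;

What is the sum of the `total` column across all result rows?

Base: (Seal, total=1).
Iteration 1: components of {Seal} -> Base = 1*1 = 1, Panel = 1*4 = 4.
Iteration 2: components of {Base,Panel} -> Cover = 1*2 = 2.
Iteration 3: no further components; recursion stops.
SUM(total) = 1 + 1 + 4 + 2 = 8.

8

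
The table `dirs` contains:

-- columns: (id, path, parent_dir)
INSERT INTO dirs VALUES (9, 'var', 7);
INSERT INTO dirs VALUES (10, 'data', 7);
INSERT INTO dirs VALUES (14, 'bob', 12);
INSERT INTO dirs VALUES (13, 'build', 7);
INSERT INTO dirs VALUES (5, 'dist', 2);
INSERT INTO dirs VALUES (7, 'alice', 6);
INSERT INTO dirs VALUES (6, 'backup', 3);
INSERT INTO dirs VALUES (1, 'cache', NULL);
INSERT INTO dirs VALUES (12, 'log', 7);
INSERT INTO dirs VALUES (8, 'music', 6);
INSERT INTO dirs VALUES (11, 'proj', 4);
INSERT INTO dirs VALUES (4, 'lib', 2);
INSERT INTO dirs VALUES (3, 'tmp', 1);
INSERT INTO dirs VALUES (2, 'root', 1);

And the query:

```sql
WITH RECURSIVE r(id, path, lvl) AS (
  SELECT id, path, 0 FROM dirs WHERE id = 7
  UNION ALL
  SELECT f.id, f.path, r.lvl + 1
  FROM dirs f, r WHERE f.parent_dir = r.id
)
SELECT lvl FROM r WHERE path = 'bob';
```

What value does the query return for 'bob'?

2

Base: id=7 (alice) at lvl 0.
Iteration 1: rows with parent_dir in {7} -> var (id 9, lvl 1), data (id 10, lvl 1), log (id 12, lvl 1), build (id 13, lvl 1).
Iteration 2: rows with parent_dir in {9,10,12,13} -> bob (id 14, lvl 2).
Iteration 3: no rows with parent_dir in {14}; recursion stops.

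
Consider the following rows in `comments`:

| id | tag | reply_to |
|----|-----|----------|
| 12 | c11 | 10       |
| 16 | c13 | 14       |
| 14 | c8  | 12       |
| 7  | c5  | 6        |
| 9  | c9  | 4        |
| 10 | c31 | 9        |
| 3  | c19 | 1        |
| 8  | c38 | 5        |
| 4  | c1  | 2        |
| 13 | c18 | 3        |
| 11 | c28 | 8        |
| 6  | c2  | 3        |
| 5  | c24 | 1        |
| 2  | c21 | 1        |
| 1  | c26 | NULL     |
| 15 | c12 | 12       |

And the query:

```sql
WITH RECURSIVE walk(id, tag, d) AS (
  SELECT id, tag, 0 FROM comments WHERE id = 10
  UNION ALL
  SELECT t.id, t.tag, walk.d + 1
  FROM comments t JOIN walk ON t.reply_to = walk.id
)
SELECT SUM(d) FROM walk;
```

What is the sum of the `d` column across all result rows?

8

Base: id=10 (c31) at d 0.
Iteration 1: rows with reply_to in {10} -> c11 (id 12, d 1).
Iteration 2: rows with reply_to in {12} -> c8 (id 14, d 2), c12 (id 15, d 2).
Iteration 3: rows with reply_to in {14,15} -> c13 (id 16, d 3).
Iteration 4: no rows with reply_to in {16}; recursion stops.
SUM(d) = 0 + 1 + 2 + 2 + 3 = 8.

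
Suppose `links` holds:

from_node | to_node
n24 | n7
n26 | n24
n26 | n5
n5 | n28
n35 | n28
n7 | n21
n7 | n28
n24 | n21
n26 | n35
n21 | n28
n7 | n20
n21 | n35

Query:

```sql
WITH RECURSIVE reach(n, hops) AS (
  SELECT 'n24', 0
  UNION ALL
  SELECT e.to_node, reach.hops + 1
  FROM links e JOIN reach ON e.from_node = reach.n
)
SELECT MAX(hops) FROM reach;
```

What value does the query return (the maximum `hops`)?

4

Base: (n24, hops=0).
Iteration 1: edges from {n24} -> (n21, hops=1), (n7, hops=1).
Iteration 2: edges from {n21,n7} -> (n20, hops=2), (n21, hops=2), (n28, hops=2) x2, (n35, hops=2). [UNION ALL keeps all 5 new rows, including repeats]
Iteration 3: edges from {n20,n21,n28,n35} -> (n28, hops=3) x2, (n35, hops=3). [UNION ALL keeps all 3 new rows, including repeats]
Iteration 4: edges from {n28,n35} -> (n28, hops=4).
Iteration 5: no outgoing edges from {n28}; recursion stops.
hops values: 0, 1, 1, 2, 2, 2, 2, 2, 3, 3, 3, 4; the maximum is 4.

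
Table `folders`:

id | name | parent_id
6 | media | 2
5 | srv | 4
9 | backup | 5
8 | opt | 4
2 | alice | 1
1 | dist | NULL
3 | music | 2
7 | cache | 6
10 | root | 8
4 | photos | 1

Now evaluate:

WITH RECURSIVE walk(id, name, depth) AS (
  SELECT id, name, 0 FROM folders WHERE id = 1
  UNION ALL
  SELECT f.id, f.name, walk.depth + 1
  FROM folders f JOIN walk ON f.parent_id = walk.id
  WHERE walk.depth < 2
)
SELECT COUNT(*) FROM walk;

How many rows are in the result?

Base: id=1 (dist) at depth 0.
Iteration 1: rows with parent_id in {1} -> alice (id 2, depth 1), photos (id 4, depth 1).
Iteration 2: rows with parent_id in {2,4} -> music (id 3, depth 2), srv (id 5, depth 2), media (id 6, depth 2), opt (id 8, depth 2).
Iteration 3: depth < 2 fails for all current rows; recursion stops.
Total rows emitted: 7.

7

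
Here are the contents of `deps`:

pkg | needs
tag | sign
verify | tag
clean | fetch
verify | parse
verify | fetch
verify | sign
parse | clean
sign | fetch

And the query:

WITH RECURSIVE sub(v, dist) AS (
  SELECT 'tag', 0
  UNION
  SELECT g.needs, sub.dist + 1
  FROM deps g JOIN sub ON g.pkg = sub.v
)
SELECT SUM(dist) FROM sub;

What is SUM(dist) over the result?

3

Base: (tag, dist=0).
Iteration 1: edges from {tag} -> (sign, dist=1).
Iteration 2: edges from {sign} -> (fetch, dist=2).
Iteration 3: no outgoing edges from {fetch}; recursion stops.
SUM(dist) = 0 + 1 + 2 = 3.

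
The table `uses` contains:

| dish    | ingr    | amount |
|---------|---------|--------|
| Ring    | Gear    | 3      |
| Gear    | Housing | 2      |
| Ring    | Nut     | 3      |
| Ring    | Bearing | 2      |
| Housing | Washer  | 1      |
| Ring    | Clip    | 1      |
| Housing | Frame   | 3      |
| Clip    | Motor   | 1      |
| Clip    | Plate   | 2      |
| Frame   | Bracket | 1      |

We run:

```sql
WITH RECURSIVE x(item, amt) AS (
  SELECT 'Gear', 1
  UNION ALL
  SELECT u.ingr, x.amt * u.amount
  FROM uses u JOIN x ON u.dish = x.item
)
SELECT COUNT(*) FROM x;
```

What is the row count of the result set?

5

Base: (Gear, amt=1).
Iteration 1: components of {Gear} -> Housing = 1*2 = 2.
Iteration 2: components of {Housing} -> Frame = 2*3 = 6, Washer = 2*1 = 2.
Iteration 3: components of {Frame,Washer} -> Bracket = 6*1 = 6.
Iteration 4: no further components; recursion stops.
Total rows emitted: 5.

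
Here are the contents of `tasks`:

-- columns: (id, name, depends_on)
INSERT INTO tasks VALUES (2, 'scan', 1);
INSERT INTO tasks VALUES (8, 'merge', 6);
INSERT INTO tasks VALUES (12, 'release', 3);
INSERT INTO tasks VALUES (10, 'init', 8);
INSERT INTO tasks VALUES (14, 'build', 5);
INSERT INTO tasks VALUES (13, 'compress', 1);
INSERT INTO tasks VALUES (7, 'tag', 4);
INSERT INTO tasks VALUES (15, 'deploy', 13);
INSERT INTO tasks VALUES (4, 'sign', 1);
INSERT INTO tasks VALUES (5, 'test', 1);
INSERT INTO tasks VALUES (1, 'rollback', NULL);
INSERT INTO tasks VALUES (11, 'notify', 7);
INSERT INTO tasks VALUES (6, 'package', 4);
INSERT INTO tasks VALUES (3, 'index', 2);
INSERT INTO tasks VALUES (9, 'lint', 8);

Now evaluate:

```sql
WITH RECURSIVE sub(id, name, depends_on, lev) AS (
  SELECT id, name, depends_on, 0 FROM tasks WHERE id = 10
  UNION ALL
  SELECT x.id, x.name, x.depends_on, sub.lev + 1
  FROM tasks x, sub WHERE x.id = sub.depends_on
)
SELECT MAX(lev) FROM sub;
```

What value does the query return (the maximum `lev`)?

4

Base: id=10 (init), depends_on=8, lev 0.
Iteration 1: join on id=8 -> merge (id 8, depends_on=6, lev 1).
Iteration 2: join on id=6 -> package (id 6, depends_on=4, lev 2).
Iteration 3: join on id=4 -> sign (id 4, depends_on=1, lev 3).
Iteration 4: join on id=1 -> rollback (id 1, depends_on=NULL, lev 4).
Iteration 5: depends_on is NULL; no match; recursion stops.
lev values: 0, 1, 2, 3, 4; the maximum is 4.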